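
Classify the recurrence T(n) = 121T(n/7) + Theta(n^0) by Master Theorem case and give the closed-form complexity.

Master Theorem for T(n) = 121T(n/7) + O(n^0):

a = 121, b = 7, c = 0
log_b(a) = log_7(121) = 2.4645

Case 1: c = 0 < log_7(121) = 2.4645
T(n) = O(n^(log_7 121))

For T(n) = 121T(n/7) + O(n^0): log_7(121) = 2.4645. This is Case 1 of the Master Theorem (c < log_b(a), work dominated by leaves), giving O(n^(log_7 121)).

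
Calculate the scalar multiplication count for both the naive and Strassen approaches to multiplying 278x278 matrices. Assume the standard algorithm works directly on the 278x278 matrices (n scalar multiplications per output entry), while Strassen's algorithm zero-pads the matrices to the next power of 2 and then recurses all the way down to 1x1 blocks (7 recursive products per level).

Matrix multiplication for 278x278 matrices:

Strassen's algorithm requires power-of-2 dimensions. Pad 278x278 to 512x512 (next power of 2).

Standard algorithm: 278^3 = 21484952 multiplications
Strassen's algorithm: 7^(log2(512)) = 7^9 = 40353607 multiplications
Difference: 21484952 - 40353607 = -18868655 (Strassen uses MORE here due to padding overhead — for small or just-over-power-of-2 n, padding can outweigh the per-level savings)

Standard: 21484952 multiplications (278^3). Strassen: 40353607 multiplications (7^9, after padding to 512x512). Strassen reduces 8 recursive multiplications to 7 at each level.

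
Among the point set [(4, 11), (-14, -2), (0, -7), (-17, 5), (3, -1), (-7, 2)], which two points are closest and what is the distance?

Computing all pairwise distances among 6 points:

d((4, 11), (-14, -2)) = 22.2036
d((4, 11), (0, -7)) = 18.4391
d((4, 11), (-17, 5)) = 21.8403
d((4, 11), (3, -1)) = 12.0416
d((4, 11), (-7, 2)) = 14.2127
d((-14, -2), (0, -7)) = 14.8661
d((-14, -2), (-17, 5)) = 7.6158
d((-14, -2), (3, -1)) = 17.0294
d((-14, -2), (-7, 2)) = 8.0623
d((0, -7), (-17, 5)) = 20.8087
d((0, -7), (3, -1)) = 6.7082 <-- minimum
d((0, -7), (-7, 2)) = 11.4018
d((-17, 5), (3, -1)) = 20.8806
d((-17, 5), (-7, 2)) = 10.4403
d((3, -1), (-7, 2)) = 10.4403

Closest pair: (0, -7) and (3, -1) with distance 6.7082

The closest pair is (0, -7) and (3, -1) with Euclidean distance 6.7082. For 6 points, brute-force pairwise comparison is shown above. For large n, the divide-and-conquer algorithm (sort by x, recurse on halves, check the dividing strip) achieves O(n log n).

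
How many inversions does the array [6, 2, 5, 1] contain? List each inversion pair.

Finding inversions in [6, 2, 5, 1]:

(0, 1): arr[0]=6 > arr[1]=2
(0, 2): arr[0]=6 > arr[2]=5
(0, 3): arr[0]=6 > arr[3]=1
(1, 3): arr[1]=2 > arr[3]=1
(2, 3): arr[2]=5 > arr[3]=1

Total inversions: 5

The array has 5 inversion(s): (0,1), (0,2), (0,3), (1,3), (2,3). Each pair (i,j) satisfies i < j and arr[i] > arr[j].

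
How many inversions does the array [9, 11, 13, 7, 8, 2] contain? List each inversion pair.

Finding inversions in [9, 11, 13, 7, 8, 2]:

(0, 3): arr[0]=9 > arr[3]=7
(0, 4): arr[0]=9 > arr[4]=8
(0, 5): arr[0]=9 > arr[5]=2
(1, 3): arr[1]=11 > arr[3]=7
(1, 4): arr[1]=11 > arr[4]=8
(1, 5): arr[1]=11 > arr[5]=2
(2, 3): arr[2]=13 > arr[3]=7
(2, 4): arr[2]=13 > arr[4]=8
(2, 5): arr[2]=13 > arr[5]=2
(3, 5): arr[3]=7 > arr[5]=2
(4, 5): arr[4]=8 > arr[5]=2

Total inversions: 11

The array has 11 inversion(s): (0,3), (0,4), (0,5), (1,3), (1,4), (1,5), (2,3), (2,4), (2,5), (3,5), (4,5). Each pair (i,j) satisfies i < j and arr[i] > arr[j].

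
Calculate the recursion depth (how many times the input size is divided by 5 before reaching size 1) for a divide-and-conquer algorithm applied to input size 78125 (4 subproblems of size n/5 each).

For divide and conquer with division factor 5:

Problem sizes at each level:
Level 0: 78125
Level 1: 15625
Level 2: 3125
Level 3: 625
Level 4: 125
Level 5: 25
Level 6: 5
Level 7: 1

The root is level 0 and the size-1 base case is level 7 (the tree spans levels 0 through 7, i.e. 8 levels counting the root), so the depth is the number of divisions: log_5(78125) = 7

The recursion tree depth is log_5(78125) = 7. At each level, the problem size is divided by 5, so it takes 7 divisions to reduce to a base case of size 1. The algorithm makes 4 recursive calls at each level.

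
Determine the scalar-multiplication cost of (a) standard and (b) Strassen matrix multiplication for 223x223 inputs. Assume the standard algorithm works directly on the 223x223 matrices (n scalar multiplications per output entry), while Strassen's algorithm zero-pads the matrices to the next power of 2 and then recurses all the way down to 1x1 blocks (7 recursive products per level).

Matrix multiplication for 223x223 matrices:

Strassen's algorithm requires power-of-2 dimensions. Pad 223x223 to 256x256 (next power of 2).

Standard algorithm: 223^3 = 11089567 multiplications
Strassen's algorithm: 7^(log2(256)) = 7^8 = 5764801 multiplications
Savings: 11089567 - 5764801 = 5324766 multiplications

Standard: 11089567 multiplications (223^3). Strassen: 5764801 multiplications (7^8, after padding to 256x256). Strassen reduces 8 recursive multiplications to 7 at each level.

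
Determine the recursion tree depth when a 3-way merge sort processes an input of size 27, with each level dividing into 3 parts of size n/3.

For divide and conquer with division factor 3:

Problem sizes at each level:
Level 0: 27
Level 1: 9
Level 2: 3
Level 3: 1

The root is level 0 and the size-1 base case is level 3 (the tree spans levels 0 through 3, i.e. 4 levels counting the root), so the depth is the number of divisions: log_3(27) = 3

The recursion tree depth is log_3(27) = 3. At each level, the problem size is divided by 3, so it takes 3 divisions to reduce to a base case of size 1. The algorithm makes 3 recursive calls at each level.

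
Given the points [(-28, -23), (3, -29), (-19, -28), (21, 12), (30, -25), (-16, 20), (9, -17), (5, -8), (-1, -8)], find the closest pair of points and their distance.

Computing all pairwise distances among 9 points:

d((-28, -23), (3, -29)) = 31.5753
d((-28, -23), (-19, -28)) = 10.2956
d((-28, -23), (21, 12)) = 60.2163
d((-28, -23), (30, -25)) = 58.0345
d((-28, -23), (-16, 20)) = 44.643
d((-28, -23), (9, -17)) = 37.4833
d((-28, -23), (5, -8)) = 36.2491
d((-28, -23), (-1, -8)) = 30.8869
d((3, -29), (-19, -28)) = 22.0227
d((3, -29), (21, 12)) = 44.7772
d((3, -29), (30, -25)) = 27.2947
d((3, -29), (-16, 20)) = 52.5547
d((3, -29), (9, -17)) = 13.4164
d((3, -29), (5, -8)) = 21.095
d((3, -29), (-1, -8)) = 21.3776
d((-19, -28), (21, 12)) = 56.5685
d((-19, -28), (30, -25)) = 49.0918
d((-19, -28), (-16, 20)) = 48.0937
d((-19, -28), (9, -17)) = 30.0832
d((-19, -28), (5, -8)) = 31.241
d((-19, -28), (-1, -8)) = 26.9072
d((21, 12), (30, -25)) = 38.0789
d((21, 12), (-16, 20)) = 37.855
d((21, 12), (9, -17)) = 31.3847
d((21, 12), (5, -8)) = 25.6125
d((21, 12), (-1, -8)) = 29.7321
d((30, -25), (-16, 20)) = 64.3506
d((30, -25), (9, -17)) = 22.4722
d((30, -25), (5, -8)) = 30.2324
d((30, -25), (-1, -8)) = 35.3553
d((-16, 20), (9, -17)) = 44.6542
d((-16, 20), (5, -8)) = 35.0
d((-16, 20), (-1, -8)) = 31.7648
d((9, -17), (5, -8)) = 9.8489
d((9, -17), (-1, -8)) = 13.4536
d((5, -8), (-1, -8)) = 6.0 <-- minimum

Closest pair: (5, -8) and (-1, -8) with distance 6.0

The closest pair is (5, -8) and (-1, -8) with Euclidean distance 6.0. For 9 points, brute-force pairwise comparison is shown above. For large n, the divide-and-conquer algorithm (sort by x, recurse on halves, check the dividing strip) achieves O(n log n).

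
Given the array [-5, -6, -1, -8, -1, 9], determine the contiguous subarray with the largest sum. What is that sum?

Using Kadane's algorithm on [-5, -6, -1, -8, -1, 9]:

Scanning through the array:
Position 1 (value -6): max_ending_here = -6, max_so_far = -5
Position 2 (value -1): max_ending_here = -1, max_so_far = -1
Position 3 (value -8): max_ending_here = -8, max_so_far = -1
Position 4 (value -1): max_ending_here = -1, max_so_far = -1
Position 5 (value 9): max_ending_here = 9, max_so_far = 9

Maximum subarray: [9]
Maximum sum: 9

The maximum subarray is [9] with sum 9. This subarray runs from index 5 to index 5.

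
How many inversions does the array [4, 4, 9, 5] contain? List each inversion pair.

Finding inversions in [4, 4, 9, 5]:

(2, 3): arr[2]=9 > arr[3]=5

Total inversions: 1

The array has 1 inversion(s): (2,3). Each pair (i,j) satisfies i < j and arr[i] > arr[j].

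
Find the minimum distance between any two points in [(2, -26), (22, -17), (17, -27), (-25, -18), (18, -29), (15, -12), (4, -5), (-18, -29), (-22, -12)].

Computing all pairwise distances among 9 points:

d((2, -26), (22, -17)) = 21.9317
d((2, -26), (17, -27)) = 15.0333
d((2, -26), (-25, -18)) = 28.1603
d((2, -26), (18, -29)) = 16.2788
d((2, -26), (15, -12)) = 19.105
d((2, -26), (4, -5)) = 21.095
d((2, -26), (-18, -29)) = 20.2237
d((2, -26), (-22, -12)) = 27.7849
d((22, -17), (17, -27)) = 11.1803
d((22, -17), (-25, -18)) = 47.0106
d((22, -17), (18, -29)) = 12.6491
d((22, -17), (15, -12)) = 8.6023
d((22, -17), (4, -5)) = 21.6333
d((22, -17), (-18, -29)) = 41.7612
d((22, -17), (-22, -12)) = 44.2832
d((17, -27), (-25, -18)) = 42.9535
d((17, -27), (18, -29)) = 2.2361 <-- minimum
d((17, -27), (15, -12)) = 15.1327
d((17, -27), (4, -5)) = 25.5539
d((17, -27), (-18, -29)) = 35.0571
d((17, -27), (-22, -12)) = 41.7852
d((-25, -18), (18, -29)) = 44.3847
d((-25, -18), (15, -12)) = 40.4475
d((-25, -18), (4, -5)) = 31.7805
d((-25, -18), (-18, -29)) = 13.0384
d((-25, -18), (-22, -12)) = 6.7082
d((18, -29), (15, -12)) = 17.2627
d((18, -29), (4, -5)) = 27.7849
d((18, -29), (-18, -29)) = 36.0
d((18, -29), (-22, -12)) = 43.4626
d((15, -12), (4, -5)) = 13.0384
d((15, -12), (-18, -29)) = 37.1214
d((15, -12), (-22, -12)) = 37.0
d((4, -5), (-18, -29)) = 32.5576
d((4, -5), (-22, -12)) = 26.9258
d((-18, -29), (-22, -12)) = 17.4642

Closest pair: (17, -27) and (18, -29) with distance 2.2361

The closest pair is (17, -27) and (18, -29) with Euclidean distance 2.2361. For 9 points, brute-force pairwise comparison is shown above. For large n, the divide-and-conquer algorithm (sort by x, recurse on halves, check the dividing strip) achieves O(n log n).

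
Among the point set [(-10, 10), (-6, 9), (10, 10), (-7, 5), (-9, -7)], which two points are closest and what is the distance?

Computing all pairwise distances among 5 points:

d((-10, 10), (-6, 9)) = 4.1231 <-- minimum
d((-10, 10), (10, 10)) = 20.0
d((-10, 10), (-7, 5)) = 5.831
d((-10, 10), (-9, -7)) = 17.0294
d((-6, 9), (10, 10)) = 16.0312
d((-6, 9), (-7, 5)) = 4.1231 <-- minimum
d((-6, 9), (-9, -7)) = 16.2788
d((10, 10), (-7, 5)) = 17.72
d((10, 10), (-9, -7)) = 25.4951
d((-7, 5), (-9, -7)) = 12.1655

Minimum distance: 4.1231 (tie among 2 pairs: (-10, 10) and (-6, 9); (-6, 9) and (-7, 5))

The minimum Euclidean distance is 4.1231. There is a tie: 2 pairs achieve this minimum — (-10, 10) and (-6, 9); (-6, 9) and (-7, 5). Any of these is a valid closest pair. For 5 points, brute-force pairwise comparison is shown above. For large n, the divide-and-conquer algorithm (sort by x, recurse on halves, check the dividing strip) achieves O(n log n).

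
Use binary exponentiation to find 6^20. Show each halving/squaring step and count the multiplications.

Computing 6^20 by squaring (build up from 6^1; each line after the first costs one multiplication):

6^1 = 6
6^2 = (6^1)^2 = 6^2 = 36
6^4 = (6^2)^2 = 36^2 = 1296
6^5 = 6 * 6^4 = 6 * 1296 = 7776
6^10 = (6^5)^2 = 7776^2 = 60466176
6^20 = (6^10)^2 = 60466176^2 = 3656158440062976

Result: 3656158440062976
Multiplications needed: 5 (5 lines after 6^1)

6^20 = 3656158440062976. Using exponentiation by squaring, this requires 5 multiplications. The key idea: if the exponent is even, square the half-power; if odd, multiply by the base once.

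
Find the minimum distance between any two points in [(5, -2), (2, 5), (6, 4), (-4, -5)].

Computing all pairwise distances among 4 points:

d((5, -2), (2, 5)) = 7.6158
d((5, -2), (6, 4)) = 6.0828
d((5, -2), (-4, -5)) = 9.4868
d((2, 5), (6, 4)) = 4.1231 <-- minimum
d((2, 5), (-4, -5)) = 11.6619
d((6, 4), (-4, -5)) = 13.4536

Closest pair: (2, 5) and (6, 4) with distance 4.1231

The closest pair is (2, 5) and (6, 4) with Euclidean distance 4.1231. For 4 points, brute-force pairwise comparison is shown above. For large n, the divide-and-conquer algorithm (sort by x, recurse on halves, check the dividing strip) achieves O(n log n).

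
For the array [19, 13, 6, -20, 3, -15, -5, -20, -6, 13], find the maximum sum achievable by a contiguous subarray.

Using Kadane's algorithm on [19, 13, 6, -20, 3, -15, -5, -20, -6, 13]:

Scanning through the array:
Position 1 (value 13): max_ending_here = 32, max_so_far = 32
Position 2 (value 6): max_ending_here = 38, max_so_far = 38
Position 3 (value -20): max_ending_here = 18, max_so_far = 38
Position 4 (value 3): max_ending_here = 21, max_so_far = 38
Position 5 (value -15): max_ending_here = 6, max_so_far = 38
Position 6 (value -5): max_ending_here = 1, max_so_far = 38
Position 7 (value -20): max_ending_here = -19, max_so_far = 38
Position 8 (value -6): max_ending_here = -6, max_so_far = 38
Position 9 (value 13): max_ending_here = 13, max_so_far = 38

Maximum subarray: [19, 13, 6]
Maximum sum: 38

The maximum subarray is [19, 13, 6] with sum 38. This subarray runs from index 0 to index 2.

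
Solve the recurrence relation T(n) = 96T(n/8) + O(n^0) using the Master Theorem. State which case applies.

Master Theorem for T(n) = 96T(n/8) + O(n^0):

a = 96, b = 8, c = 0
log_b(a) = log_8(96) = 2.1950

Case 1: c = 0 < log_8(96) = 2.1950
T(n) = O(n^(log_8 96))

For T(n) = 96T(n/8) + O(n^0): log_8(96) = 2.1950. This is Case 1 of the Master Theorem (c < log_b(a), work dominated by leaves), giving O(n^(log_8 96)).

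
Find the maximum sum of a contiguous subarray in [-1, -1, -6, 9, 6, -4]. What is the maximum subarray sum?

Using Kadane's algorithm on [-1, -1, -6, 9, 6, -4]:

Scanning through the array:
Position 1 (value -1): max_ending_here = -1, max_so_far = -1
Position 2 (value -6): max_ending_here = -6, max_so_far = -1
Position 3 (value 9): max_ending_here = 9, max_so_far = 9
Position 4 (value 6): max_ending_here = 15, max_so_far = 15
Position 5 (value -4): max_ending_here = 11, max_so_far = 15

Maximum subarray: [9, 6]
Maximum sum: 15

The maximum subarray is [9, 6] with sum 15. This subarray runs from index 3 to index 4.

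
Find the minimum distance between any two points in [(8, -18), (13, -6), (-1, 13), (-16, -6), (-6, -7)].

Computing all pairwise distances among 5 points:

d((8, -18), (13, -6)) = 13.0
d((8, -18), (-1, 13)) = 32.28
d((8, -18), (-16, -6)) = 26.8328
d((8, -18), (-6, -7)) = 17.8045
d((13, -6), (-1, 13)) = 23.6008
d((13, -6), (-16, -6)) = 29.0
d((13, -6), (-6, -7)) = 19.0263
d((-1, 13), (-16, -6)) = 24.2074
d((-1, 13), (-6, -7)) = 20.6155
d((-16, -6), (-6, -7)) = 10.0499 <-- minimum

Closest pair: (-16, -6) and (-6, -7) with distance 10.0499

The closest pair is (-16, -6) and (-6, -7) with Euclidean distance 10.0499. For 5 points, brute-force pairwise comparison is shown above. For large n, the divide-and-conquer algorithm (sort by x, recurse on halves, check the dividing strip) achieves O(n log n).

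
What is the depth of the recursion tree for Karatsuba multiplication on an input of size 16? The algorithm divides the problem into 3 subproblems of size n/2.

For divide and conquer with division factor 2:

Problem sizes at each level:
Level 0: 16
Level 1: 8
Level 2: 4
Level 3: 2
Level 4: 1

The root is level 0 and the size-1 base case is level 4 (the tree spans levels 0 through 4, i.e. 5 levels counting the root), so the depth is the number of divisions: log_2(16) = 4

The recursion tree depth is log_2(16) = 4. At each level, the problem size is divided by 2, so it takes 4 divisions to reduce to a base case of size 1. The algorithm makes 3 recursive calls at each level.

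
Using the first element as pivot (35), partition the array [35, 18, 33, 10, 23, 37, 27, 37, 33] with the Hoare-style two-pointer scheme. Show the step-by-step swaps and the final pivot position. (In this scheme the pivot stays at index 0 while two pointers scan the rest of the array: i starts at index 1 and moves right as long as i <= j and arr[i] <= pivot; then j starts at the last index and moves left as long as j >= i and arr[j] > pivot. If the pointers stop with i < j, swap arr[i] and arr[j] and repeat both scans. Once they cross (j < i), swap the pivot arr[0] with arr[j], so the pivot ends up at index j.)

Hoare-style two-pointer partition with pivot = 35:

Initial array: [35, 18, 33, 10, 23, 37, 27, 37, 33]

Pointers start at i = 1, j = 8.
i stops at index 5 (arr[5]=37 > 35), j stops at index 8 (arr[8]=33 <= 35): swap arr[5] and arr[8], array becomes [35, 18, 33, 10, 23, 33, 27, 37, 37]
i ends at 7, j ends at 6: the pointers have crossed (j < i), so scanning stops.

Swap pivot arr[0] with arr[6] to place pivot at position 6: [27, 18, 33, 10, 23, 33, 35, 37, 37]
Pivot position: 6

After partitioning with pivot 35, the array becomes [27, 18, 33, 10, 23, 33, 35, 37, 37]. The pivot is placed at index 6. All elements to the left of the pivot are <= 35, and all elements to the right are > 35.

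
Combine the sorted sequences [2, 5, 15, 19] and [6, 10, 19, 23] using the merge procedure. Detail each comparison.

Merging process:

Compare 2 vs 6: take 2 from left. Merged: [2]
Compare 5 vs 6: take 5 from left. Merged: [2, 5]
Compare 15 vs 6: take 6 from right. Merged: [2, 5, 6]
Compare 15 vs 10: take 10 from right. Merged: [2, 5, 6, 10]
Compare 15 vs 19: take 15 from left. Merged: [2, 5, 6, 10, 15]
Compare 19 vs 19: take 19 from left. Merged: [2, 5, 6, 10, 15, 19]
Append remaining from right: [19, 23]. Merged: [2, 5, 6, 10, 15, 19, 19, 23]

Final merged array: [2, 5, 6, 10, 15, 19, 19, 23]
Total comparisons: 6

The merged array is [2, 5, 6, 10, 15, 19, 19, 23], requiring 6 comparisons. The merge step runs in O(n) time where n is the total number of elements.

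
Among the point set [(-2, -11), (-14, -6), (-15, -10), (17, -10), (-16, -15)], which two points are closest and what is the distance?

Computing all pairwise distances among 5 points:

d((-2, -11), (-14, -6)) = 13.0
d((-2, -11), (-15, -10)) = 13.0384
d((-2, -11), (17, -10)) = 19.0263
d((-2, -11), (-16, -15)) = 14.5602
d((-14, -6), (-15, -10)) = 4.1231 <-- minimum
d((-14, -6), (17, -10)) = 31.257
d((-14, -6), (-16, -15)) = 9.2195
d((-15, -10), (17, -10)) = 32.0
d((-15, -10), (-16, -15)) = 5.099
d((17, -10), (-16, -15)) = 33.3766

Closest pair: (-14, -6) and (-15, -10) with distance 4.1231

The closest pair is (-14, -6) and (-15, -10) with Euclidean distance 4.1231. For 5 points, brute-force pairwise comparison is shown above. For large n, the divide-and-conquer algorithm (sort by x, recurse on halves, check the dividing strip) achieves O(n log n).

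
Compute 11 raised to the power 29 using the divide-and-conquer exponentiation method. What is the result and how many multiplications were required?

Computing 11^29 by squaring (build up from 11^1; each line after the first costs one multiplication):

11^1 = 11
11^2 = (11^1)^2 = 11^2 = 121
11^3 = 11 * 11^2 = 11 * 121 = 1331
11^6 = (11^3)^2 = 1331^2 = 1771561
11^7 = 11 * 11^6 = 11 * 1771561 = 19487171
11^14 = (11^7)^2 = 19487171^2 = 379749833583241
11^28 = (11^14)^2 = 379749833583241^2 = 144209936106499234037676064081
11^29 = 11 * 11^28 = 11 * 144209936106499234037676064081 = 1586309297171491574414436704891

Result: 1586309297171491574414436704891
Multiplications needed: 7 (7 lines after 11^1)

11^29 = 1586309297171491574414436704891. Using exponentiation by squaring, this requires 7 multiplications. The key idea: if the exponent is even, square the half-power; if odd, multiply by the base once.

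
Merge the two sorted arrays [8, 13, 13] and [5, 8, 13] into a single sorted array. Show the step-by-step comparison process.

Merging process:

Compare 8 vs 5: take 5 from right. Merged: [5]
Compare 8 vs 8: take 8 from left. Merged: [5, 8]
Compare 13 vs 8: take 8 from right. Merged: [5, 8, 8]
Compare 13 vs 13: take 13 from left. Merged: [5, 8, 8, 13]
Compare 13 vs 13: take 13 from left. Merged: [5, 8, 8, 13, 13]
Append remaining from right: [13]. Merged: [5, 8, 8, 13, 13, 13]

Final merged array: [5, 8, 8, 13, 13, 13]
Total comparisons: 5

The merged array is [5, 8, 8, 13, 13, 13], requiring 5 comparisons. The merge step runs in O(n) time where n is the total number of elements.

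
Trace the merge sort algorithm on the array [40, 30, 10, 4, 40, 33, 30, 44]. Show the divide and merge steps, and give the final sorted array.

Merge sort trace:

Split: [40, 30, 10, 4, 40, 33, 30, 44] -> [40, 30, 10, 4] and [40, 33, 30, 44]
  Split: [40, 30, 10, 4] -> [40, 30] and [10, 4]
    Split: [40, 30] -> [40] and [30]
    Merge: [40] + [30] -> [30, 40]
    Split: [10, 4] -> [10] and [4]
    Merge: [10] + [4] -> [4, 10]
  Merge: [30, 40] + [4, 10] -> [4, 10, 30, 40]
  Split: [40, 33, 30, 44] -> [40, 33] and [30, 44]
    Split: [40, 33] -> [40] and [33]
    Merge: [40] + [33] -> [33, 40]
    Split: [30, 44] -> [30] and [44]
    Merge: [30] + [44] -> [30, 44]
  Merge: [33, 40] + [30, 44] -> [30, 33, 40, 44]
Merge: [4, 10, 30, 40] + [30, 33, 40, 44] -> [4, 10, 30, 30, 33, 40, 40, 44]

Final sorted array: [4, 10, 30, 30, 33, 40, 40, 44]

The merge sort proceeds by recursively splitting the array and merging sorted halves.
After all merges, the sorted array is [4, 10, 30, 30, 33, 40, 40, 44].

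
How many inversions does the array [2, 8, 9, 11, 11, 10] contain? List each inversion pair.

Finding inversions in [2, 8, 9, 11, 11, 10]:

(3, 5): arr[3]=11 > arr[5]=10
(4, 5): arr[4]=11 > arr[5]=10

Total inversions: 2

The array has 2 inversion(s): (3,5), (4,5). Each pair (i,j) satisfies i < j and arr[i] > arr[j].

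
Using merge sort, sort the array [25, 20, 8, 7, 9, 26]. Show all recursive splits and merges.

Merge sort trace:

Split: [25, 20, 8, 7, 9, 26] -> [25, 20, 8] and [7, 9, 26]
  Split: [25, 20, 8] -> [25] and [20, 8]
    Split: [20, 8] -> [20] and [8]
    Merge: [20] + [8] -> [8, 20]
  Merge: [25] + [8, 20] -> [8, 20, 25]
  Split: [7, 9, 26] -> [7] and [9, 26]
    Split: [9, 26] -> [9] and [26]
    Merge: [9] + [26] -> [9, 26]
  Merge: [7] + [9, 26] -> [7, 9, 26]
Merge: [8, 20, 25] + [7, 9, 26] -> [7, 8, 9, 20, 25, 26]

Final sorted array: [7, 8, 9, 20, 25, 26]

The merge sort proceeds by recursively splitting the array and merging sorted halves.
After all merges, the sorted array is [7, 8, 9, 20, 25, 26].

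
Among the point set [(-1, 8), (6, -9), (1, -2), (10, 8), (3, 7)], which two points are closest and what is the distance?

Computing all pairwise distances among 5 points:

d((-1, 8), (6, -9)) = 18.3848
d((-1, 8), (1, -2)) = 10.198
d((-1, 8), (10, 8)) = 11.0
d((-1, 8), (3, 7)) = 4.1231 <-- minimum
d((6, -9), (1, -2)) = 8.6023
d((6, -9), (10, 8)) = 17.4642
d((6, -9), (3, 7)) = 16.2788
d((1, -2), (10, 8)) = 13.4536
d((1, -2), (3, 7)) = 9.2195
d((10, 8), (3, 7)) = 7.0711

Closest pair: (-1, 8) and (3, 7) with distance 4.1231

The closest pair is (-1, 8) and (3, 7) with Euclidean distance 4.1231. For 5 points, brute-force pairwise comparison is shown above. For large n, the divide-and-conquer algorithm (sort by x, recurse on halves, check the dividing strip) achieves O(n log n).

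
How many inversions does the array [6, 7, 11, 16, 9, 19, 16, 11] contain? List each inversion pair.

Finding inversions in [6, 7, 11, 16, 9, 19, 16, 11]:

(2, 4): arr[2]=11 > arr[4]=9
(3, 4): arr[3]=16 > arr[4]=9
(3, 7): arr[3]=16 > arr[7]=11
(5, 6): arr[5]=19 > arr[6]=16
(5, 7): arr[5]=19 > arr[7]=11
(6, 7): arr[6]=16 > arr[7]=11

Total inversions: 6

The array has 6 inversion(s): (2,4), (3,4), (3,7), (5,6), (5,7), (6,7). Each pair (i,j) satisfies i < j and arr[i] > arr[j].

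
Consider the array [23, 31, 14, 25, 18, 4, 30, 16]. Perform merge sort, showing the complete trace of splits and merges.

Merge sort trace:

Split: [23, 31, 14, 25, 18, 4, 30, 16] -> [23, 31, 14, 25] and [18, 4, 30, 16]
  Split: [23, 31, 14, 25] -> [23, 31] and [14, 25]
    Split: [23, 31] -> [23] and [31]
    Merge: [23] + [31] -> [23, 31]
    Split: [14, 25] -> [14] and [25]
    Merge: [14] + [25] -> [14, 25]
  Merge: [23, 31] + [14, 25] -> [14, 23, 25, 31]
  Split: [18, 4, 30, 16] -> [18, 4] and [30, 16]
    Split: [18, 4] -> [18] and [4]
    Merge: [18] + [4] -> [4, 18]
    Split: [30, 16] -> [30] and [16]
    Merge: [30] + [16] -> [16, 30]
  Merge: [4, 18] + [16, 30] -> [4, 16, 18, 30]
Merge: [14, 23, 25, 31] + [4, 16, 18, 30] -> [4, 14, 16, 18, 23, 25, 30, 31]

Final sorted array: [4, 14, 16, 18, 23, 25, 30, 31]

The merge sort proceeds by recursively splitting the array and merging sorted halves.
After all merges, the sorted array is [4, 14, 16, 18, 23, 25, 30, 31].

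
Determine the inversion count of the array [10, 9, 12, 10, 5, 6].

Finding inversions in [10, 9, 12, 10, 5, 6]:

(0, 1): arr[0]=10 > arr[1]=9
(0, 4): arr[0]=10 > arr[4]=5
(0, 5): arr[0]=10 > arr[5]=6
(1, 4): arr[1]=9 > arr[4]=5
(1, 5): arr[1]=9 > arr[5]=6
(2, 3): arr[2]=12 > arr[3]=10
(2, 4): arr[2]=12 > arr[4]=5
(2, 5): arr[2]=12 > arr[5]=6
(3, 4): arr[3]=10 > arr[4]=5
(3, 5): arr[3]=10 > arr[5]=6

Total inversions: 10

The array has 10 inversion(s): (0,1), (0,4), (0,5), (1,4), (1,5), (2,3), (2,4), (2,5), (3,4), (3,5). Each pair (i,j) satisfies i < j and arr[i] > arr[j].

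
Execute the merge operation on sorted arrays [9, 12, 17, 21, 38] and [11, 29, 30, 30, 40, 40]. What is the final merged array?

Merging process:

Compare 9 vs 11: take 9 from left. Merged: [9]
Compare 12 vs 11: take 11 from right. Merged: [9, 11]
Compare 12 vs 29: take 12 from left. Merged: [9, 11, 12]
Compare 17 vs 29: take 17 from left. Merged: [9, 11, 12, 17]
Compare 21 vs 29: take 21 from left. Merged: [9, 11, 12, 17, 21]
Compare 38 vs 29: take 29 from right. Merged: [9, 11, 12, 17, 21, 29]
Compare 38 vs 30: take 30 from right. Merged: [9, 11, 12, 17, 21, 29, 30]
Compare 38 vs 30: take 30 from right. Merged: [9, 11, 12, 17, 21, 29, 30, 30]
Compare 38 vs 40: take 38 from left. Merged: [9, 11, 12, 17, 21, 29, 30, 30, 38]
Append remaining from right: [40, 40]. Merged: [9, 11, 12, 17, 21, 29, 30, 30, 38, 40, 40]

Final merged array: [9, 11, 12, 17, 21, 29, 30, 30, 38, 40, 40]
Total comparisons: 9

The merged array is [9, 11, 12, 17, 21, 29, 30, 30, 38, 40, 40], requiring 9 comparisons. The merge step runs in O(n) time where n is the total number of elements.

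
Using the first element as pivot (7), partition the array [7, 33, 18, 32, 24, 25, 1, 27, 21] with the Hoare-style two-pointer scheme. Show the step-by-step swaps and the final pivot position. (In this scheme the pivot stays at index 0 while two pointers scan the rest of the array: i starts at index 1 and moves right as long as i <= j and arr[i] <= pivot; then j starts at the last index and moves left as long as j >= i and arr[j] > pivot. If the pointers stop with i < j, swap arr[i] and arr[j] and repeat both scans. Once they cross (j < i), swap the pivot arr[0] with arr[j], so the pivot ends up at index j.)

Hoare-style two-pointer partition with pivot = 7:

Initial array: [7, 33, 18, 32, 24, 25, 1, 27, 21]

Pointers start at i = 1, j = 8.
i stops at index 1 (arr[1]=33 > 7), j stops at index 6 (arr[6]=1 <= 7): swap arr[1] and arr[6], array becomes [7, 1, 18, 32, 24, 25, 33, 27, 21]
i ends at 2, j ends at 1: the pointers have crossed (j < i), so scanning stops.

Swap pivot arr[0] with arr[1] to place pivot at position 1: [1, 7, 18, 32, 24, 25, 33, 27, 21]
Pivot position: 1

After partitioning with pivot 7, the array becomes [1, 7, 18, 32, 24, 25, 33, 27, 21]. The pivot is placed at index 1. All elements to the left of the pivot are <= 7, and all elements to the right are > 7.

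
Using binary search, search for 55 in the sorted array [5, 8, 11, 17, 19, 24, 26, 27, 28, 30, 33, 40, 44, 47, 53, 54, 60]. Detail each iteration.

Binary search for 55 in [5, 8, 11, 17, 19, 24, 26, 27, 28, 30, 33, 40, 44, 47, 53, 54, 60]:

lo=0, hi=16, mid=8, arr[mid]=28 -> 28 < 55, search right half
lo=9, hi=16, mid=12, arr[mid]=44 -> 44 < 55, search right half
lo=13, hi=16, mid=14, arr[mid]=53 -> 53 < 55, search right half
lo=15, hi=16, mid=15, arr[mid]=54 -> 54 < 55, search right half
lo=16, hi=16, mid=16, arr[mid]=60 -> 60 > 55, search left half
lo=16 > hi=15, target 55 not found

Binary search determines that 55 is not in the array after 5 comparisons. The search space was exhausted without finding the target.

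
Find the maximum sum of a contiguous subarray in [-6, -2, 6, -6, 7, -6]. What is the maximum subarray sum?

Using Kadane's algorithm on [-6, -2, 6, -6, 7, -6]:

Scanning through the array:
Position 1 (value -2): max_ending_here = -2, max_so_far = -2
Position 2 (value 6): max_ending_here = 6, max_so_far = 6
Position 3 (value -6): max_ending_here = 0, max_so_far = 6
Position 4 (value 7): max_ending_here = 7, max_so_far = 7
Position 5 (value -6): max_ending_here = 1, max_so_far = 7

Maximum subarray: [6, -6, 7]
Maximum sum: 7

The maximum subarray is [6, -6, 7] with sum 7. This subarray runs from index 2 to index 4.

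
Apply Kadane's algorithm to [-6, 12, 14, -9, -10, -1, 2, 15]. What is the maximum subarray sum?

Using Kadane's algorithm on [-6, 12, 14, -9, -10, -1, 2, 15]:

Scanning through the array:
Position 1 (value 12): max_ending_here = 12, max_so_far = 12
Position 2 (value 14): max_ending_here = 26, max_so_far = 26
Position 3 (value -9): max_ending_here = 17, max_so_far = 26
Position 4 (value -10): max_ending_here = 7, max_so_far = 26
Position 5 (value -1): max_ending_here = 6, max_so_far = 26
Position 6 (value 2): max_ending_here = 8, max_so_far = 26
Position 7 (value 15): max_ending_here = 23, max_so_far = 26

Maximum subarray: [12, 14]
Maximum sum: 26

The maximum subarray is [12, 14] with sum 26. This subarray runs from index 1 to index 2.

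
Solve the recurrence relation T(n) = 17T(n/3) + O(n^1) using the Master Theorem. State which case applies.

Master Theorem for T(n) = 17T(n/3) + O(n^1):

a = 17, b = 3, c = 1
log_b(a) = log_3(17) = 2.5789

Case 1: c = 1 < log_3(17) = 2.5789
T(n) = O(n^(log_3 17))

For T(n) = 17T(n/3) + O(n^1): log_3(17) = 2.5789. This is Case 1 of the Master Theorem (c < log_b(a), work dominated by leaves), giving O(n^(log_3 17)).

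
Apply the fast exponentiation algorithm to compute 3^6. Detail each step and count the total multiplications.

Computing 3^6 by squaring (build up from 3^1; each line after the first costs one multiplication):

3^1 = 3
3^2 = (3^1)^2 = 3^2 = 9
3^3 = 3 * 3^2 = 3 * 9 = 27
3^6 = (3^3)^2 = 27^2 = 729

Result: 729
Multiplications needed: 3 (3 lines after 3^1)

3^6 = 729. Using exponentiation by squaring, this requires 3 multiplications. The key idea: if the exponent is even, square the half-power; if odd, multiply by the base once.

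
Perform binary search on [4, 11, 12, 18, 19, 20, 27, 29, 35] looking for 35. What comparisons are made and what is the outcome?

Binary search for 35 in [4, 11, 12, 18, 19, 20, 27, 29, 35]:

lo=0, hi=8, mid=4, arr[mid]=19 -> 19 < 35, search right half
lo=5, hi=8, mid=6, arr[mid]=27 -> 27 < 35, search right half
lo=7, hi=8, mid=7, arr[mid]=29 -> 29 < 35, search right half
lo=8, hi=8, mid=8, arr[mid]=35 -> Found target at index 8!

Binary search finds 35 at index 8 after 4 comparisons. The search repeatedly halves the search space by comparing with the middle element.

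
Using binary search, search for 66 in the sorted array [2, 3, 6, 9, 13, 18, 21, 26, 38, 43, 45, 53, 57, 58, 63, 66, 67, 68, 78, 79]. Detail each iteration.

Binary search for 66 in [2, 3, 6, 9, 13, 18, 21, 26, 38, 43, 45, 53, 57, 58, 63, 66, 67, 68, 78, 79]:

lo=0, hi=19, mid=9, arr[mid]=43 -> 43 < 66, search right half
lo=10, hi=19, mid=14, arr[mid]=63 -> 63 < 66, search right half
lo=15, hi=19, mid=17, arr[mid]=68 -> 68 > 66, search left half
lo=15, hi=16, mid=15, arr[mid]=66 -> Found target at index 15!

Binary search finds 66 at index 15 after 4 comparisons. The search repeatedly halves the search space by comparing with the middle element.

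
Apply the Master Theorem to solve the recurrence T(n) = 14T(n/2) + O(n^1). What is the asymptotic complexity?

Master Theorem for T(n) = 14T(n/2) + O(n^1):

a = 14, b = 2, c = 1
log_b(a) = log_2(14) = 3.8074

Case 1: c = 1 < log_2(14) = 3.8074
T(n) = O(n^(log_2 14))

For T(n) = 14T(n/2) + O(n^1): log_2(14) = 3.8074. This is Case 1 of the Master Theorem (c < log_b(a), work dominated by leaves), giving O(n^(log_2 14)).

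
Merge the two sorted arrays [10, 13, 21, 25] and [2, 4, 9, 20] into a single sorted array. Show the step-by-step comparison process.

Merging process:

Compare 10 vs 2: take 2 from right. Merged: [2]
Compare 10 vs 4: take 4 from right. Merged: [2, 4]
Compare 10 vs 9: take 9 from right. Merged: [2, 4, 9]
Compare 10 vs 20: take 10 from left. Merged: [2, 4, 9, 10]
Compare 13 vs 20: take 13 from left. Merged: [2, 4, 9, 10, 13]
Compare 21 vs 20: take 20 from right. Merged: [2, 4, 9, 10, 13, 20]
Append remaining from left: [21, 25]. Merged: [2, 4, 9, 10, 13, 20, 21, 25]

Final merged array: [2, 4, 9, 10, 13, 20, 21, 25]
Total comparisons: 6

The merged array is [2, 4, 9, 10, 13, 20, 21, 25], requiring 6 comparisons. The merge step runs in O(n) time where n is the total number of elements.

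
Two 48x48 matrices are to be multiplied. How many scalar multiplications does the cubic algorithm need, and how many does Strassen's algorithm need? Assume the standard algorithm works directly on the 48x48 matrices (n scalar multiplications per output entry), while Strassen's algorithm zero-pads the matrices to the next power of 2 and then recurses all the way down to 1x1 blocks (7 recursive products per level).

Matrix multiplication for 48x48 matrices:

Strassen's algorithm requires power-of-2 dimensions. Pad 48x48 to 64x64 (next power of 2).

Standard algorithm: 48^3 = 110592 multiplications
Strassen's algorithm: 7^(log2(64)) = 7^6 = 117649 multiplications
Difference: 110592 - 117649 = -7057 (Strassen uses MORE here due to padding overhead — for small or just-over-power-of-2 n, padding can outweigh the per-level savings)

Standard: 110592 multiplications (48^3). Strassen: 117649 multiplications (7^6, after padding to 64x64). Strassen reduces 8 recursive multiplications to 7 at each level.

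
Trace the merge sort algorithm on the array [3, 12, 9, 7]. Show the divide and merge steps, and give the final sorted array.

Merge sort trace:

Split: [3, 12, 9, 7] -> [3, 12] and [9, 7]
  Split: [3, 12] -> [3] and [12]
  Merge: [3] + [12] -> [3, 12]
  Split: [9, 7] -> [9] and [7]
  Merge: [9] + [7] -> [7, 9]
Merge: [3, 12] + [7, 9] -> [3, 7, 9, 12]

Final sorted array: [3, 7, 9, 12]

The merge sort proceeds by recursively splitting the array and merging sorted halves.
After all merges, the sorted array is [3, 7, 9, 12].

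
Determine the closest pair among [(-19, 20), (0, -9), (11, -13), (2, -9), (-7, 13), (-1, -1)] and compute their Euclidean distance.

Computing all pairwise distances among 6 points:

d((-19, 20), (0, -9)) = 34.6699
d((-19, 20), (11, -13)) = 44.5982
d((-19, 20), (2, -9)) = 35.805
d((-19, 20), (-7, 13)) = 13.8924
d((-19, 20), (-1, -1)) = 27.6586
d((0, -9), (11, -13)) = 11.7047
d((0, -9), (2, -9)) = 2.0 <-- minimum
d((0, -9), (-7, 13)) = 23.0868
d((0, -9), (-1, -1)) = 8.0623
d((11, -13), (2, -9)) = 9.8489
d((11, -13), (-7, 13)) = 31.6228
d((11, -13), (-1, -1)) = 16.9706
d((2, -9), (-7, 13)) = 23.7697
d((2, -9), (-1, -1)) = 8.544
d((-7, 13), (-1, -1)) = 15.2315

Closest pair: (0, -9) and (2, -9) with distance 2.0

The closest pair is (0, -9) and (2, -9) with Euclidean distance 2.0. For 6 points, brute-force pairwise comparison is shown above. For large n, the divide-and-conquer algorithm (sort by x, recurse on halves, check the dividing strip) achieves O(n log n).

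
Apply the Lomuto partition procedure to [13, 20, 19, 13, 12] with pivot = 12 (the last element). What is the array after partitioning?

Lomuto partition with pivot = 12:

Initial array: [13, 20, 19, 13, 12]

arr[0]=13 > 12: no swap
arr[1]=20 > 12: no swap
arr[2]=19 > 12: no swap
arr[3]=13 > 12: no swap

Place pivot at position 0: [12, 20, 19, 13, 13]
Pivot position: 0

After partitioning with pivot 12, the array becomes [12, 20, 19, 13, 13]. The pivot is placed at index 0. All elements to the left of the pivot are <= 12, and all elements to the right are > 12.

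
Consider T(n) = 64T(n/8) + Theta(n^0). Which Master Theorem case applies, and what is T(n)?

Master Theorem for T(n) = 64T(n/8) + O(n^0):

a = 64, b = 8, c = 0
log_b(a) = log_8(64) = 2.0000

Case 1: c = 0 < log_8(64) = 2.0000
T(n) = O(n^(log_8 64)) = O(n^2)

For T(n) = 64T(n/8) + O(n^0): log_8(64) = 2.0000. This is Case 1 of the Master Theorem (c < log_b(a), work dominated by leaves), giving O(n^2).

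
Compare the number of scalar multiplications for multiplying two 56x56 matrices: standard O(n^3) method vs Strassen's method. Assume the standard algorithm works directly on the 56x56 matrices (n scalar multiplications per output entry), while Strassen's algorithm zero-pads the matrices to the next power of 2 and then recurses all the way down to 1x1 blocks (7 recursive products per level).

Matrix multiplication for 56x56 matrices:

Strassen's algorithm requires power-of-2 dimensions. Pad 56x56 to 64x64 (next power of 2).

Standard algorithm: 56^3 = 175616 multiplications
Strassen's algorithm: 7^(log2(64)) = 7^6 = 117649 multiplications
Savings: 175616 - 117649 = 57967 multiplications

Standard: 175616 multiplications (56^3). Strassen: 117649 multiplications (7^6, after padding to 64x64). Strassen reduces 8 recursive multiplications to 7 at each level.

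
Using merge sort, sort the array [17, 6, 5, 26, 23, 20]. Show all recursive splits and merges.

Merge sort trace:

Split: [17, 6, 5, 26, 23, 20] -> [17, 6, 5] and [26, 23, 20]
  Split: [17, 6, 5] -> [17] and [6, 5]
    Split: [6, 5] -> [6] and [5]
    Merge: [6] + [5] -> [5, 6]
  Merge: [17] + [5, 6] -> [5, 6, 17]
  Split: [26, 23, 20] -> [26] and [23, 20]
    Split: [23, 20] -> [23] and [20]
    Merge: [23] + [20] -> [20, 23]
  Merge: [26] + [20, 23] -> [20, 23, 26]
Merge: [5, 6, 17] + [20, 23, 26] -> [5, 6, 17, 20, 23, 26]

Final sorted array: [5, 6, 17, 20, 23, 26]

The merge sort proceeds by recursively splitting the array and merging sorted halves.
After all merges, the sorted array is [5, 6, 17, 20, 23, 26].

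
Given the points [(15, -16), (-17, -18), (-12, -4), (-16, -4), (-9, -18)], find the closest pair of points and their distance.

Computing all pairwise distances among 5 points:

d((15, -16), (-17, -18)) = 32.0624
d((15, -16), (-12, -4)) = 29.5466
d((15, -16), (-16, -4)) = 33.2415
d((15, -16), (-9, -18)) = 24.0832
d((-17, -18), (-12, -4)) = 14.8661
d((-17, -18), (-16, -4)) = 14.0357
d((-17, -18), (-9, -18)) = 8.0
d((-12, -4), (-16, -4)) = 4.0 <-- minimum
d((-12, -4), (-9, -18)) = 14.3178
d((-16, -4), (-9, -18)) = 15.6525

Closest pair: (-12, -4) and (-16, -4) with distance 4.0

The closest pair is (-12, -4) and (-16, -4) with Euclidean distance 4.0. For 5 points, brute-force pairwise comparison is shown above. For large n, the divide-and-conquer algorithm (sort by x, recurse on halves, check the dividing strip) achieves O(n log n).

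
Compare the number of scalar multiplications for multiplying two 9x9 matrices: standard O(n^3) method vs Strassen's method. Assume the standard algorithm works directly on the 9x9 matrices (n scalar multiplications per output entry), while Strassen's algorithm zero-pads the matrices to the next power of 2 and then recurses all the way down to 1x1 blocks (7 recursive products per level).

Matrix multiplication for 9x9 matrices:

Strassen's algorithm requires power-of-2 dimensions. Pad 9x9 to 16x16 (next power of 2).

Standard algorithm: 9^3 = 729 multiplications
Strassen's algorithm: 7^(log2(16)) = 7^4 = 2401 multiplications
Difference: 729 - 2401 = -1672 (Strassen uses MORE here due to padding overhead — for small or just-over-power-of-2 n, padding can outweigh the per-level savings)

Standard: 729 multiplications (9^3). Strassen: 2401 multiplications (7^4, after padding to 16x16). Strassen reduces 8 recursive multiplications to 7 at each level.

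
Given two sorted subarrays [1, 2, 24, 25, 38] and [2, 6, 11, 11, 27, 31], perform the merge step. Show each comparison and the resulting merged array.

Merging process:

Compare 1 vs 2: take 1 from left. Merged: [1]
Compare 2 vs 2: take 2 from left. Merged: [1, 2]
Compare 24 vs 2: take 2 from right. Merged: [1, 2, 2]
Compare 24 vs 6: take 6 from right. Merged: [1, 2, 2, 6]
Compare 24 vs 11: take 11 from right. Merged: [1, 2, 2, 6, 11]
Compare 24 vs 11: take 11 from right. Merged: [1, 2, 2, 6, 11, 11]
Compare 24 vs 27: take 24 from left. Merged: [1, 2, 2, 6, 11, 11, 24]
Compare 25 vs 27: take 25 from left. Merged: [1, 2, 2, 6, 11, 11, 24, 25]
Compare 38 vs 27: take 27 from right. Merged: [1, 2, 2, 6, 11, 11, 24, 25, 27]
Compare 38 vs 31: take 31 from right. Merged: [1, 2, 2, 6, 11, 11, 24, 25, 27, 31]
Append remaining from left: [38]. Merged: [1, 2, 2, 6, 11, 11, 24, 25, 27, 31, 38]

Final merged array: [1, 2, 2, 6, 11, 11, 24, 25, 27, 31, 38]
Total comparisons: 10

The merged array is [1, 2, 2, 6, 11, 11, 24, 25, 27, 31, 38], requiring 10 comparisons. The merge step runs in O(n) time where n is the total number of elements.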